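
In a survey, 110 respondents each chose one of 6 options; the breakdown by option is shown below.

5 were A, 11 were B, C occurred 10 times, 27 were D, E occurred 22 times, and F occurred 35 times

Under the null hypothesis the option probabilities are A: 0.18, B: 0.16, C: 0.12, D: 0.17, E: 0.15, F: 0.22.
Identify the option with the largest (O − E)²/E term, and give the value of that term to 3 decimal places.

A, 11.063

Expected counts E_i = n·p_i: 110×0.18 = 19.8, 110×0.16 = 17.6, 110×0.12 = 13.2, 110×0.17 = 18.7, 110×0.15 = 16.5, 110×0.22 = 24.2.
χ² = (5−19.8)²/19.8 + (11−17.6)²/17.6 + (10−13.2)²/13.2 + (27−18.7)²/18.7 + (22−16.5)²/16.5 + (35−24.2)²/24.2
   = 11.0626 + 2.4750 + 0.7758 + 3.6840 + 1.8333 + 4.8198
The largest term is for A: 11.063.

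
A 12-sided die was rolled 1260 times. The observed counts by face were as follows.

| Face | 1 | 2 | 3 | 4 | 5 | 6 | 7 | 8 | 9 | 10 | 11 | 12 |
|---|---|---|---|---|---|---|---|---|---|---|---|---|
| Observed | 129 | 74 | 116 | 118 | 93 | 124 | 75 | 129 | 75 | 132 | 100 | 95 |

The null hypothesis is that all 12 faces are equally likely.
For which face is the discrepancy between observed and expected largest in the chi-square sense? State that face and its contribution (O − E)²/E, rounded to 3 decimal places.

2, 9.152

Expected count for each of the 12 categories: 1260/12 = 105.
1: (129 − 105)²/105 = 576/105 = 5.4857
2: (74 − 105)²/105 = 961/105 = 9.1524
3: (116 − 105)²/105 = 121/105 = 1.1524
4: (118 − 105)²/105 = 169/105 = 1.6095
5: (93 − 105)²/105 = 144/105 = 1.3714
6: (124 − 105)²/105 = 361/105 = 3.4381
7: (75 − 105)²/105 = 900/105 = 8.5714
8: (129 − 105)²/105 = 576/105 = 5.4857
9: (75 − 105)²/105 = 900/105 = 8.5714
10: (132 − 105)²/105 = 729/105 = 6.9429
11: (100 − 105)²/105 = 25/105 = 0.2381
12: (95 − 105)²/105 = 100/105 = 0.9524
The largest term is for 2: 9.152.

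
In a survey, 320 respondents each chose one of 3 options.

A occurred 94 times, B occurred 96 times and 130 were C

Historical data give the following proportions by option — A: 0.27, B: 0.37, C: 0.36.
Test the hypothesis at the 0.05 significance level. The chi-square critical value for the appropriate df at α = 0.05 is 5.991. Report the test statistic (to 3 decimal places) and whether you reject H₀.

Expected counts E_i = n·p_i: 320×0.27 = 86.4, 320×0.37 = 118.4, 320×0.36 = 115.2.
A: (94 − 86.4)²/86.4 = 57.76/86.4 = 0.6685
B: (96 − 118.4)²/118.4 = 501.76/118.4 = 4.2378
C: (130 − 115.2)²/115.2 = 219.04/115.2 = 1.9014
Sum = 6.808
df = 2. Since 6.808 > 5.991, we reject H₀.

6.808; reject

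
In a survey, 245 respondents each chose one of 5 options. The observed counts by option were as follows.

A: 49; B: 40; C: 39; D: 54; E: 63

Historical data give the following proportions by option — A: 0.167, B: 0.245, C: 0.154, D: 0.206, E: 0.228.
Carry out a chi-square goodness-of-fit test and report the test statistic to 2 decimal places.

Expected counts E_i = n·p_i: 245×0.167 = 40.915, 245×0.245 = 60.025, 245×0.154 = 37.73, 245×0.206 = 50.47, 245×0.228 = 55.86.
cat         O        E   (O−E)²/E
A          49   40.915      1.598
B          40   60.025      6.681
C          39    37.73      0.043
D          54    50.47      0.247
E          63    55.86      0.913
Sum = 9.48

9.48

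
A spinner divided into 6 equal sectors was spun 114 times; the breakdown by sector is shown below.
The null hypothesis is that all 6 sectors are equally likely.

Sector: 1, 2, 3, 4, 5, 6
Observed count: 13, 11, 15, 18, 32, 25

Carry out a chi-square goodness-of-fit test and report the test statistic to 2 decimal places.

16.95

Expected count for each of the 6 categories: 114/6 = 19.
1: (13 − 19)²/19 = 36/19 = 1.895
2: (11 − 19)²/19 = 64/19 = 3.368
3: (15 − 19)²/19 = 16/19 = 0.842
4: (18 − 19)²/19 = 1/19 = 0.053
5: (32 − 19)²/19 = 169/19 = 8.895
6: (25 − 19)²/19 = 36/19 = 1.895
Sum = 16.95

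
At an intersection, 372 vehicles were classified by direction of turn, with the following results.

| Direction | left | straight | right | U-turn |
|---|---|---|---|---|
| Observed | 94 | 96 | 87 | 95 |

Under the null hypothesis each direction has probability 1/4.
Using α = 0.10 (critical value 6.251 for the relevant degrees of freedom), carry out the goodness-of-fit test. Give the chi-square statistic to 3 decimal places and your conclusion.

Under H₀ each category has probability 1/4, so each expected count is 372/4 = 93.
χ² = (94−93)²/93 + (96−93)²/93 + (87−93)²/93 + (95−93)²/93
   = 0.0108 + 0.0968 + 0.3871 + 0.0430
Sum = 0.538
df = 3. Since 0.538 < 6.251, we do not reject H₀.

0.538; do not reject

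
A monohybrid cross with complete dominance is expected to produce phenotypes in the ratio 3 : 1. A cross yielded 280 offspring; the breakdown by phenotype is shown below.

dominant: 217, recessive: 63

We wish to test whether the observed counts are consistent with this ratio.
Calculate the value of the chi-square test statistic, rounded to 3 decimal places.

0.933

Ratio total = 4. Expected counts: 280×3/4 = 210, 280×1/4 = 70.
dominant: (217 − 210)²/210 = 49/210 = 0.2333
recessive: (63 − 70)²/70 = 49/70 = 0.7000
Sum = 0.933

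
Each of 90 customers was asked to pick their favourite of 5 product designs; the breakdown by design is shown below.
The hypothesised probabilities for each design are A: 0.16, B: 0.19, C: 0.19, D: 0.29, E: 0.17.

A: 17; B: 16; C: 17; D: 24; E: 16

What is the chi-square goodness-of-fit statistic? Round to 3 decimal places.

0.742

Expected counts E_i = n·p_i: 90×0.16 = 14.4, 90×0.19 = 17.1, 90×0.19 = 17.1, 90×0.29 = 26.1, 90×0.17 = 15.3.
A: (17 − 14.4)²/14.4 = 6.76/14.4 = 0.4694
B: (16 − 17.1)²/17.1 = 1.21/17.1 = 0.0708
C: (17 − 17.1)²/17.1 = 0.01/17.1 = 0.0006
D: (24 − 26.1)²/26.1 = 4.41/26.1 = 0.1690
E: (16 − 15.3)²/15.3 = 0.49/15.3 = 0.0320
Sum = 0.742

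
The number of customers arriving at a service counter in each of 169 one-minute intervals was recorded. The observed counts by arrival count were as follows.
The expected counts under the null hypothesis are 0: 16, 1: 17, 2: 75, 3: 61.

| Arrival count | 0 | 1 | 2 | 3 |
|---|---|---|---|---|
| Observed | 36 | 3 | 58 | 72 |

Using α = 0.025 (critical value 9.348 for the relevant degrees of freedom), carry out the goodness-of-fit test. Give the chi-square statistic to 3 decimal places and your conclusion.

42.366; reject

cat         O        E   (O−E)²/E
0          36       16    25.0000
1           3       17    11.5294
2          58       75     3.8533
3          72       61     1.9836
Sum = 42.366
df = 3. Since 42.366 > 9.348, we reject H₀.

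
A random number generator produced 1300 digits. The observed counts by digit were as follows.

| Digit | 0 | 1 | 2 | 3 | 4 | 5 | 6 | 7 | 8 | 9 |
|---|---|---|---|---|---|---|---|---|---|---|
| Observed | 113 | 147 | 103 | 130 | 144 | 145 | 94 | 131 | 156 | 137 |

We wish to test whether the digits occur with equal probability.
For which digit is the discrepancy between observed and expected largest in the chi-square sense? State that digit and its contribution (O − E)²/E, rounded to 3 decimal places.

Under H₀ each category has probability 1/10, so each expected count is 1300/10 = 130.
0: (113 − 130)²/130 = 289/130 = 2.2231
1: (147 − 130)²/130 = 289/130 = 2.2231
2: (103 − 130)²/130 = 729/130 = 5.6077
3: (130 − 130)²/130 = 0/130 = 0.0000
4: (144 − 130)²/130 = 196/130 = 1.5077
5: (145 − 130)²/130 = 225/130 = 1.7308
6: (94 − 130)²/130 = 1296/130 = 9.9692
7: (131 − 130)²/130 = 1/130 = 0.0077
8: (156 − 130)²/130 = 676/130 = 5.2000
9: (137 − 130)²/130 = 49/130 = 0.3769
The largest term is for 6: 9.969.

6, 9.969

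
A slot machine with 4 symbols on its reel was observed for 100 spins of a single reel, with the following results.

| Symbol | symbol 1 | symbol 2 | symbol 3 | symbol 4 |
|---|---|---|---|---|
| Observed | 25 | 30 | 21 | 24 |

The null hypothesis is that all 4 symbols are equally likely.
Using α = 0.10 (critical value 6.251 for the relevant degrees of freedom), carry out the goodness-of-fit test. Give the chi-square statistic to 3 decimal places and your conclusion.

Expected count for each of the 4 categories: 100/4 = 25.
cat           O        E   (O−E)²/E
symbol 1     25       25     0.0000
symbol 2     30       25     1.0000
symbol 3     21       25     0.6400
symbol 4     24       25     0.0400
Sum = 1.680
df = 3. Since 1.680 < 6.251, we do not reject H₀.

1.680; do not reject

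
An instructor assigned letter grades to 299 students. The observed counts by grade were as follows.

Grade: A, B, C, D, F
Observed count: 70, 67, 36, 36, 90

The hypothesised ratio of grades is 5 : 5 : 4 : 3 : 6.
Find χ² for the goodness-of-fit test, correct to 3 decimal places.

7.446

Ratio total = 23. Expected counts: 299×5/23 = 65, 299×5/23 = 65, 299×4/23 = 52, 299×3/23 = 39, 299×6/23 = 78.
χ² = (70−65)²/65 + (67−65)²/65 + (36−52)²/52 + (36−39)²/39 + (90−78)²/78
   = 0.3846 + 0.0615 + 4.9231 + 0.2308 + 1.8462
Sum = 7.446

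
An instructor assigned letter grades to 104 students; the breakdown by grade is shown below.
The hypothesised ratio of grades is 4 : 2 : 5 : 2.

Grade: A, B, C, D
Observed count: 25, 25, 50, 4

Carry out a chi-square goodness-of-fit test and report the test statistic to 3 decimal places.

Ratio total = 13. Expected counts: 104×4/13 = 32, 104×2/13 = 16, 104×5/13 = 40, 104×2/13 = 16.
A: (25 − 32)²/32 = 49/32 = 1.5313
B: (25 − 16)²/16 = 81/16 = 5.0625
C: (50 − 40)²/40 = 100/40 = 2.5000
D: (4 − 16)²/16 = 144/16 = 9.0000
Sum = 18.094

18.094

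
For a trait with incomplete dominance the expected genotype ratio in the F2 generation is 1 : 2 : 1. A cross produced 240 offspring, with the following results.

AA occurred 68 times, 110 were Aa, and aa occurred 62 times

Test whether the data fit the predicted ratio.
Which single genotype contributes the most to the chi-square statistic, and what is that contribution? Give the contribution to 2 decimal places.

AA, 1.07

Ratio total = 4. Expected counts: 240×1/4 = 60, 240×2/4 = 120, 240×1/4 = 60.
χ² = (68−60)²/60 + (110−120)²/120 + (62−60)²/60
   = 1.067 + 0.833 + 0.067
The largest term is for AA: 1.07.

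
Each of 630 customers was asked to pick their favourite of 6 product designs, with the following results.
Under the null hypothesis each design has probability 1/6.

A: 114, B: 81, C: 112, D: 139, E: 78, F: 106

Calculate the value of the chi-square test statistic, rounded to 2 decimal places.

Expected count for each of the 6 categories: 630/6 = 105.
A: (114 − 105)²/105 = 81/105 = 0.771
B: (81 − 105)²/105 = 576/105 = 5.486
C: (112 − 105)²/105 = 49/105 = 0.467
D: (139 − 105)²/105 = 1156/105 = 11.010
E: (78 − 105)²/105 = 729/105 = 6.943
F: (106 − 105)²/105 = 1/105 = 0.010
Sum = 24.69

24.69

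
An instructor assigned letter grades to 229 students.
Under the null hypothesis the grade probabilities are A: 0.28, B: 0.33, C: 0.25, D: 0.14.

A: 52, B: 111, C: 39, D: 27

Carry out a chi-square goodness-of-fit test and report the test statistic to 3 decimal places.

Expected counts E_i = n·p_i: 229×0.28 = 64.12, 229×0.33 = 75.57, 229×0.25 = 57.25, 229×0.14 = 32.06.
cat         O        E   (O−E)²/E
A          52    64.12     2.2909
B         111    75.57    16.6109
C          39    57.25     5.8177
D          27    32.06     0.7986
Sum = 25.518

25.518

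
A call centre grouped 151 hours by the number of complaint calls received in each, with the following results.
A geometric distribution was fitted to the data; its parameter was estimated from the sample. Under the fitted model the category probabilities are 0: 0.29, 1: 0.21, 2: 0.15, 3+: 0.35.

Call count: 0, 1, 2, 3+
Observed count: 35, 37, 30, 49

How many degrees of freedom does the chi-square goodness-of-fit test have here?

2

There are k = 4 categories and 1 parameter estimated from the data, so df = 4 − 1 − 1 = 2.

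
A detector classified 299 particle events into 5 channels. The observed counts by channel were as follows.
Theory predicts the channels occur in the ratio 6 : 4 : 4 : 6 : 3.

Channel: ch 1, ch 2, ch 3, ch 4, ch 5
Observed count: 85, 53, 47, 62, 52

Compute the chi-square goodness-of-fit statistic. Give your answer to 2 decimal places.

8.74

Ratio total = 23. Expected counts: 299×6/23 = 78, 299×4/23 = 52, 299×4/23 = 52, 299×6/23 = 78, 299×3/23 = 39.
cat         O        E   (O−E)²/E
ch 1       85       78      0.628
ch 2       53       52      0.019
ch 3       47       52      0.481
ch 4       62       78      3.282
ch 5       52       39      4.333
Sum = 8.74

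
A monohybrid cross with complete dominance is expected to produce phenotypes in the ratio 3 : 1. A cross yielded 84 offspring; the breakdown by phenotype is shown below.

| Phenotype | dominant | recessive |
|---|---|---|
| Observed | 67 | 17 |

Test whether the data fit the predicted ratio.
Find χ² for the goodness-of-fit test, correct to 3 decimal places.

Ratio total = 4. Expected counts: 84×3/4 = 63, 84×1/4 = 21.
χ² = (67−63)²/63 + (17−21)²/21
   = 0.2540 + 0.7619
Sum = 1.016

1.016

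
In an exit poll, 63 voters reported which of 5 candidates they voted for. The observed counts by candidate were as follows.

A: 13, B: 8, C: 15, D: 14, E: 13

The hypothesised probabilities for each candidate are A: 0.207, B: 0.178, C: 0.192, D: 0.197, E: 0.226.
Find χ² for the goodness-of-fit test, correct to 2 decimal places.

Expected counts E_i = n·p_i: 63×0.207 = 13.041, 63×0.178 = 11.214, 63×0.192 = 12.096, 63×0.197 = 12.411, 63×0.226 = 14.238.
cat         O        E   (O−E)²/E
A          13   13.041      0.000
B           8   11.214      0.921
C          15   12.096      0.697
D          14   12.411      0.203
E          13   14.238      0.108
Sum = 1.93

1.93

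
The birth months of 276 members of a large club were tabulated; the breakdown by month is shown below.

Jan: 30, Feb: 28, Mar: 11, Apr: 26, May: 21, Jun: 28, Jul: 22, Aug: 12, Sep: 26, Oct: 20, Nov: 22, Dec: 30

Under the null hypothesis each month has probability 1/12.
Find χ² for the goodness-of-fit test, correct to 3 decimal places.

19.391

Under H₀ each category has probability 1/12, so each expected count is 276/12 = 23.
cat         O        E   (O−E)²/E
Jan        30       23     2.1304
Feb        28       23     1.0870
Mar        11       23     6.2609
Apr        26       23     0.3913
May        21       23     0.1739
Jun        28       23     1.0870
Jul        22       23     0.0435
Aug        12       23     5.2609
Sep        26       23     0.3913
Oct        20       23     0.3913
Nov        22       23     0.0435
Dec        30       23     2.1304
Sum = 19.391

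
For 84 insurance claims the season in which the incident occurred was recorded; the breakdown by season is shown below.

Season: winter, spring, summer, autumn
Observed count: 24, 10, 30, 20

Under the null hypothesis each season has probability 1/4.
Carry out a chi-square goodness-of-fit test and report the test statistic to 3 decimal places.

Under H₀ each category has probability 1/4, so each expected count is 84/4 = 21.
χ² = (24−21)²/21 + (10−21)²/21 + (30−21)²/21 + (20−21)²/21
   = 0.4286 + 5.7619 + 3.8571 + 0.0476
Sum = 10.095

10.095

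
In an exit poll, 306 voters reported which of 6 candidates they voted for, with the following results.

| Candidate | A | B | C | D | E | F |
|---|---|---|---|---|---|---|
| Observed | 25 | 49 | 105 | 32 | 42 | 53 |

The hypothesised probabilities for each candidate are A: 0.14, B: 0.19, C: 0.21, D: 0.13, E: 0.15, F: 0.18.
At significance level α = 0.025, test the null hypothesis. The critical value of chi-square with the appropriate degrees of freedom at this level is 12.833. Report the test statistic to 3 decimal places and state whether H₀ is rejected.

36.626; reject

Expected counts E_i = n·p_i: 306×0.14 = 42.84, 306×0.19 = 58.14, 306×0.21 = 64.26, 306×0.13 = 39.78, 306×0.15 = 45.9, 306×0.18 = 55.08.
cat         O        E   (O−E)²/E
A          25    42.84     7.4292
B          49    58.14     1.4369
C         105    64.26    25.8286
D          32    39.78     1.5216
E          42     45.9     0.3314
F          53    55.08     0.0785
Sum = 36.626
df = 5. Since 36.626 > 12.833, we reject H₀.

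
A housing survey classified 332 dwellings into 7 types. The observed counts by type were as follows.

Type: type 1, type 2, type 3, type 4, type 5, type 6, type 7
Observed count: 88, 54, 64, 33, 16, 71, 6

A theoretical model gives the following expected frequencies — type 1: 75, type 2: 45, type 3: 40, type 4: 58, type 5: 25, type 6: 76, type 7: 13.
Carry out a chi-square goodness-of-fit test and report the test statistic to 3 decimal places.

36.567

cat         O        E   (O−E)²/E
type 1     88       75     2.2533
type 2     54       45     1.8000
type 3     64       40    14.4000
type 4     33       58    10.7759
type 5     16       25     3.2400
type 6     71       76     0.3289
type 7      6       13     3.7692
Sum = 36.567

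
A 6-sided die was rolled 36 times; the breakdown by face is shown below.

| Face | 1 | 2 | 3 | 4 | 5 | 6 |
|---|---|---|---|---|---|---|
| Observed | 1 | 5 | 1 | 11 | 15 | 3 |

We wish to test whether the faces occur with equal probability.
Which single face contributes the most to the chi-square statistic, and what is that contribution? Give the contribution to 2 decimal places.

5, 13.50

Expected count for each of the 6 categories: 36/6 = 6.
cat         O        E   (O−E)²/E
1           1        6      4.167
2           5        6      0.167
3           1        6      4.167
4          11        6      4.167
5          15        6     13.500
6           3        6      1.500
The largest term is for 5: 13.50.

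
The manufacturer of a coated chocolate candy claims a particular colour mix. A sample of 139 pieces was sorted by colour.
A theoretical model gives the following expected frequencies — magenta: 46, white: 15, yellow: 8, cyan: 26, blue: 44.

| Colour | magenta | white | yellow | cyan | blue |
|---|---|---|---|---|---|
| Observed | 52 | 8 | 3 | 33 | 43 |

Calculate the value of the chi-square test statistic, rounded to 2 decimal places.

χ² = (52−46)²/46 + (8−15)²/15 + (3−8)²/8 + (33−26)²/26 + (43−44)²/44
   = 0.783 + 3.267 + 3.125 + 1.885 + 0.023
Sum = 9.08

9.08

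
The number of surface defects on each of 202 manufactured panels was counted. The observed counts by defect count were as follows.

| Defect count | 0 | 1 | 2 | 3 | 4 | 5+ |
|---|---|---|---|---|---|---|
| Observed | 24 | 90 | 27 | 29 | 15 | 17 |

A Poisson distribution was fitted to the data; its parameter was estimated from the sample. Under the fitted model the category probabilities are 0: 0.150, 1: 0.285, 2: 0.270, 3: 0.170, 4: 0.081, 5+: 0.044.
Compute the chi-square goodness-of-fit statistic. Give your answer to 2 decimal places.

Expected counts E_i = n·p_i: 202×0.150 = 30.3, 202×0.285 = 57.57, 202×0.270 = 54.54, 202×0.170 = 34.34, 202×0.081 = 16.362, 202×0.044 = 8.888.
χ² = (24−30.3)²/30.3 + (90−57.57)²/57.57 + (27−54.54)²/54.54 + (29−34.34)²/34.34 + (15−16.362)²/16.362 + (17−8.888)²/8.888
   = 1.310 + 18.268 + 13.906 + 0.830 + 0.113 + 7.404
Sum = 41.83

41.83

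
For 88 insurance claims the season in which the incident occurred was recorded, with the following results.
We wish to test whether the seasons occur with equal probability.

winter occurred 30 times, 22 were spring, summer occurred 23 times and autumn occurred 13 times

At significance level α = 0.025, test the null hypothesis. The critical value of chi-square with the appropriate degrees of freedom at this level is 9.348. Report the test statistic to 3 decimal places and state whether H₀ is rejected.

6.636; do not reject

Expected count for each of the 4 categories: 88/4 = 22.
χ² = (30−22)²/22 + (22−22)²/22 + (23−22)²/22 + (13−22)²/22
   = 2.9091 + 0.0000 + 0.0455 + 3.6818
Sum = 6.636
df = 3. Since 6.636 < 9.348, we do not reject H₀.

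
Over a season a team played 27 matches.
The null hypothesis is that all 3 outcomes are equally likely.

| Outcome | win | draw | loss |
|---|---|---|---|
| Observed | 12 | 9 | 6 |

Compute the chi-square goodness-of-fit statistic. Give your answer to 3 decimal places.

Under H₀ each category has probability 1/3, so each expected count is 27/3 = 9.
χ² = (12−9)²/9 + (9−9)²/9 + (6−9)²/9
   = 1.0000 + 0.0000 + 1.0000
Sum = 2.000

2.000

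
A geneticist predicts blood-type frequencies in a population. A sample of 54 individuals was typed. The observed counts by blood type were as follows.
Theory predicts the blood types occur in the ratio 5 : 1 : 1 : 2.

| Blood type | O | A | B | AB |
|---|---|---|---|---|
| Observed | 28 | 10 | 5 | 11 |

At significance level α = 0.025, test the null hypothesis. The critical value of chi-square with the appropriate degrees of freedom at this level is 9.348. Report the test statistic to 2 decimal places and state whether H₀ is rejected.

3.05; do not reject

Ratio total = 9. Expected counts: 54×5/9 = 30, 54×1/9 = 6, 54×1/9 = 6, 54×2/9 = 12.
O: (28 − 30)²/30 = 4/30 = 0.133
A: (10 − 6)²/6 = 16/6 = 2.667
B: (5 − 6)²/6 = 1/6 = 0.167
AB: (11 − 12)²/12 = 1/12 = 0.083
Sum = 3.05
df = 3. Since 3.05 < 9.348, we do not reject H₀.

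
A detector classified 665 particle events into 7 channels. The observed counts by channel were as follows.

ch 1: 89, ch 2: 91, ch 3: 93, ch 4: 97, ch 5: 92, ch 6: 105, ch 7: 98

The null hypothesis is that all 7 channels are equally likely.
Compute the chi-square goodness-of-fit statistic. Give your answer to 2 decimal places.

Expected count for each of the 7 categories: 665/7 = 95.
ch 1: (89 − 95)²/95 = 36/95 = 0.379
ch 2: (91 − 95)²/95 = 16/95 = 0.168
ch 3: (93 − 95)²/95 = 4/95 = 0.042
ch 4: (97 − 95)²/95 = 4/95 = 0.042
ch 5: (92 − 95)²/95 = 9/95 = 0.095
ch 6: (105 − 95)²/95 = 100/95 = 1.053
ch 7: (98 − 95)²/95 = 9/95 = 0.095
Sum = 1.87

1.87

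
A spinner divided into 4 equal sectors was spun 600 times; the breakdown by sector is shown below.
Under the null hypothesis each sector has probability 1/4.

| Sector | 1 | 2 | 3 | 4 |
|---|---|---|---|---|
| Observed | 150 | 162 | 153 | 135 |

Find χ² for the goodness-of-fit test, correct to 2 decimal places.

Expected count for each of the 4 categories: 600/4 = 150.
cat         O        E   (O−E)²/E
1         150      150      0.000
2         162      150      0.960
3         153      150      0.060
4         135      150      1.500
Sum = 2.52

2.52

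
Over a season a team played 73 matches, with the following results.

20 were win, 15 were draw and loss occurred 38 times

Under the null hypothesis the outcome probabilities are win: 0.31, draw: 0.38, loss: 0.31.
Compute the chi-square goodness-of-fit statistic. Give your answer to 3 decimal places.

16.596

Expected counts E_i = n·p_i: 73×0.31 = 22.63, 73×0.38 = 27.74, 73×0.31 = 22.63.
win: (20 − 22.63)²/22.63 = 6.9169/22.63 = 0.3057
draw: (15 − 27.74)²/27.74 = 162.3076/27.74 = 5.8510
loss: (38 − 22.63)²/22.63 = 236.2369/22.63 = 10.4391
Sum = 16.596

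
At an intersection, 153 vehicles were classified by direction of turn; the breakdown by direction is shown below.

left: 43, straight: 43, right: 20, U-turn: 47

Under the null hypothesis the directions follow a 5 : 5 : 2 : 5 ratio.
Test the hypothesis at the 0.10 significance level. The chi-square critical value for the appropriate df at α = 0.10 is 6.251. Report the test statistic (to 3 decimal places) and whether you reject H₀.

Ratio total = 17. Expected counts: 153×5/17 = 45, 153×5/17 = 45, 153×2/17 = 18, 153×5/17 = 45.
cat           O        E   (O−E)²/E
left         43       45     0.0889
straight     43       45     0.0889
right        20       18     0.2222
U-turn       47       45     0.0889
Sum = 0.489
df = 3. Since 0.489 < 6.251, we do not reject H₀.

0.489; do not reject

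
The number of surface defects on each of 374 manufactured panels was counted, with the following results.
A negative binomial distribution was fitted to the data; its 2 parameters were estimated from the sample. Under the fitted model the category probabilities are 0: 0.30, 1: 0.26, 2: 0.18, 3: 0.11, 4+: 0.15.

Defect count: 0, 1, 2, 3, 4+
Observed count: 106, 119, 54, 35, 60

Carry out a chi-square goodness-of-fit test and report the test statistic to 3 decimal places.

9.035

Expected counts E_i = n·p_i: 374×0.30 = 112.2, 374×0.26 = 97.24, 374×0.18 = 67.32, 374×0.11 = 41.14, 374×0.15 = 56.1.
0: (106 − 112.2)²/112.2 = 38.44/112.2 = 0.3426
1: (119 − 97.24)²/97.24 = 473.4976/97.24 = 4.8694
2: (54 − 67.32)²/67.32 = 177.4224/67.32 = 2.6355
3: (35 − 41.14)²/41.14 = 37.6996/41.14 = 0.9164
4+: (60 − 56.1)²/56.1 = 15.21/56.1 = 0.2711
Sum = 9.035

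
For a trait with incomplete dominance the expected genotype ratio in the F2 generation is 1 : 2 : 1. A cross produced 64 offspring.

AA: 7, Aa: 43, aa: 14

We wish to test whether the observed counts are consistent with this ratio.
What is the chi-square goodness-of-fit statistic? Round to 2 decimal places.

Ratio total = 4. Expected counts: 64×1/4 = 16, 64×2/4 = 32, 64×1/4 = 16.
AA: (7 − 16)²/16 = 81/16 = 5.063
Aa: (43 − 32)²/32 = 121/32 = 3.781
aa: (14 − 16)²/16 = 4/16 = 0.250
Sum = 9.09

9.09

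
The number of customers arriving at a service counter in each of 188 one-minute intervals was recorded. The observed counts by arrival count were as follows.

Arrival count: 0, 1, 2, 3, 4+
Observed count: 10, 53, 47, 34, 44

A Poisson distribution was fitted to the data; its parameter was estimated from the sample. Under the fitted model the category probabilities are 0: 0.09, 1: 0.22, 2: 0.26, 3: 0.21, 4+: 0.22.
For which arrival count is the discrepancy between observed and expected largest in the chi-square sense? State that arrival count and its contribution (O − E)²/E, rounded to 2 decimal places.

1, 3.28

Expected counts E_i = n·p_i: 188×0.09 = 16.92, 188×0.22 = 41.36, 188×0.26 = 48.88, 188×0.21 = 39.48, 188×0.22 = 41.36.
χ² = (10−16.92)²/16.92 + (53−41.36)²/41.36 + (47−48.88)²/48.88 + (34−39.48)²/39.48 + (44−41.36)²/41.36
   = 2.830 + 3.276 + 0.072 + 0.761 + 0.169
The largest term is for 1: 3.28.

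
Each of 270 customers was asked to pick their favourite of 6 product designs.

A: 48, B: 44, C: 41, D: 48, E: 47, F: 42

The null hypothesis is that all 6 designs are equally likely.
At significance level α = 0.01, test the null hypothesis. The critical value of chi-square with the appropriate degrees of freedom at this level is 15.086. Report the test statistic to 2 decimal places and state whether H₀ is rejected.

1.07; do not reject

Under H₀ each category has probability 1/6, so each expected count is 270/6 = 45.
A: (48 − 45)²/45 = 9/45 = 0.200
B: (44 − 45)²/45 = 1/45 = 0.022
C: (41 − 45)²/45 = 16/45 = 0.356
D: (48 − 45)²/45 = 9/45 = 0.200
E: (47 − 45)²/45 = 4/45 = 0.089
F: (42 − 45)²/45 = 9/45 = 0.200
Sum = 1.07
df = 5. Since 1.07 < 15.086, we do not reject H₀.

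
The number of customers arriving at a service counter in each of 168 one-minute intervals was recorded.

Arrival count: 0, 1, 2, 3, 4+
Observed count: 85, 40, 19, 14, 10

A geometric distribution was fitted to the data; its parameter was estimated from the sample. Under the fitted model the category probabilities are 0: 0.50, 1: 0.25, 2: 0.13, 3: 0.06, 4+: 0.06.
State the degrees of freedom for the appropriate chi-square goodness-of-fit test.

There are k = 5 categories and 1 parameter estimated from the data, so df = 5 − 1 − 1 = 3.

3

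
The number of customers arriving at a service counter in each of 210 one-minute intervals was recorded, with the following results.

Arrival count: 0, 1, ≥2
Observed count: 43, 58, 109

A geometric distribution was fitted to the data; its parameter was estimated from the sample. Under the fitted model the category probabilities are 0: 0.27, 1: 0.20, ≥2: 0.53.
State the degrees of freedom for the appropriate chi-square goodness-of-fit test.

1

There are k = 3 categories and 1 parameter estimated from the data, so df = 3 − 1 − 1 = 1.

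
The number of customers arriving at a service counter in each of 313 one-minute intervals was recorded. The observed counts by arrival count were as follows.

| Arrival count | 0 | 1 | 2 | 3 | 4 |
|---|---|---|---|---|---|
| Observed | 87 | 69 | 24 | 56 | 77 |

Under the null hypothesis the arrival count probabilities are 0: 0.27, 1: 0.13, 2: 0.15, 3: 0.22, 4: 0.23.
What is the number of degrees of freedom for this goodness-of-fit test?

4

There are k = 5 categories and no parameters were estimated from the data, so df = 5 − 1 = 4.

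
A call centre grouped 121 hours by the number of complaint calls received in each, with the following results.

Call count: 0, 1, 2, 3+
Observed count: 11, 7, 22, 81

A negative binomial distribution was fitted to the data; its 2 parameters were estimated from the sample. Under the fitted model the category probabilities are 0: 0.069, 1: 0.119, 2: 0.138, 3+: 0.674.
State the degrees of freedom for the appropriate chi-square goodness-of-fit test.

There are k = 4 categories and 2 parameters estimated from the data, so df = 4 − 1 − 2 = 1.

1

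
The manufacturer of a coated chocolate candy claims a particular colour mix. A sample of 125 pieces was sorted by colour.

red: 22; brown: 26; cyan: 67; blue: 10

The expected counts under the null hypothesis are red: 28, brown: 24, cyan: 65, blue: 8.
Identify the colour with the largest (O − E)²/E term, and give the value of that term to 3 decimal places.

cat         O        E   (O−E)²/E
red        22       28     1.2857
brown      26       24     0.1667
cyan       67       65     0.0615
blue       10        8     0.5000
The largest term is for red: 1.286.

red, 1.286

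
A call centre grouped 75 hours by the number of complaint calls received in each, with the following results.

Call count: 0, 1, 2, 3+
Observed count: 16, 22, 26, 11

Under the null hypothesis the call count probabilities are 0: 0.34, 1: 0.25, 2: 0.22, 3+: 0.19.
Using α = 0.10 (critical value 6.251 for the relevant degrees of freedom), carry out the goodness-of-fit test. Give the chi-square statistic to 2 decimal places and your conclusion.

10.31; reject

Expected counts E_i = n·p_i: 75×0.34 = 25.5, 75×0.25 = 18.75, 75×0.22 = 16.5, 75×0.19 = 14.25.
cat         O        E   (O−E)²/E
0          16     25.5      3.539
1          22    18.75      0.563
2          26     16.5      5.470
3+         11    14.25      0.741
Sum = 10.31
df = 3. Since 10.31 > 6.251, we reject H₀.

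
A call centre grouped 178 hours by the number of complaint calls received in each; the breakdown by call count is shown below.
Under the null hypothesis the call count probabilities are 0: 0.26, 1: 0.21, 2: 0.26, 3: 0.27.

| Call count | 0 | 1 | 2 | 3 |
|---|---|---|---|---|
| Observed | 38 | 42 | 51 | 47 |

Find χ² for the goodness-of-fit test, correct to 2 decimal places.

2.56

Expected counts E_i = n·p_i: 178×0.26 = 46.28, 178×0.21 = 37.38, 178×0.26 = 46.28, 178×0.27 = 48.06.
χ² = (38−46.28)²/46.28 + (42−37.38)²/37.38 + (51−46.28)²/46.28 + (47−48.06)²/48.06
   = 1.481 + 0.571 + 0.481 + 0.023
Sum = 2.56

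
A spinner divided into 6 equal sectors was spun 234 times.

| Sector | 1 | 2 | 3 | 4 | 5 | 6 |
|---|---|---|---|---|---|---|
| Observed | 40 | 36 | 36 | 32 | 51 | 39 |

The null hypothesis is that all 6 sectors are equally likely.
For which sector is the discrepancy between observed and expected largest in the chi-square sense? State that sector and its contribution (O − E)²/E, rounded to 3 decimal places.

5, 3.692

Expected count for each of the 6 categories: 234/6 = 39.
χ² = (40−39)²/39 + (36−39)²/39 + (36−39)²/39 + (32−39)²/39 + (51−39)²/39 + (39−39)²/39
   = 0.0256 + 0.2308 + 0.2308 + 1.2564 + 3.6923 + 0.0000
The largest term is for 5: 3.692.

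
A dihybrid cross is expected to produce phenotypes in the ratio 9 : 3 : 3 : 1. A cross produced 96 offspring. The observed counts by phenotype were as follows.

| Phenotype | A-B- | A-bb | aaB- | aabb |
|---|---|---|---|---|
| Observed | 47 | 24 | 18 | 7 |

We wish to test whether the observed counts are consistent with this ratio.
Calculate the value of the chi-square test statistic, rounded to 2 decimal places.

3.07

Ratio total = 16. Expected counts: 96×9/16 = 54, 96×3/16 = 18, 96×3/16 = 18, 96×1/16 = 6.
χ² = (47−54)²/54 + (24−18)²/18 + (18−18)²/18 + (7−6)²/6
   = 0.907 + 2.000 + 0.000 + 0.167
Sum = 3.07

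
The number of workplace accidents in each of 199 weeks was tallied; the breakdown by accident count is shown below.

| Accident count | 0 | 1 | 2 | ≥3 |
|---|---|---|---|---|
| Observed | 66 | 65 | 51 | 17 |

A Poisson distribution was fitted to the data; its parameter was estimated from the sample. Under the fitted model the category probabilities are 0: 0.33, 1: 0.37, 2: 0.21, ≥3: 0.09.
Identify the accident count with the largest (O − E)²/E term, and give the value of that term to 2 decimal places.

Expected counts E_i = n·p_i: 199×0.33 = 65.67, 199×0.37 = 73.63, 199×0.21 = 41.79, 199×0.09 = 17.91.
χ² = (66−65.67)²/65.67 + (65−73.63)²/73.63 + (51−41.79)²/41.79 + (17−17.91)²/17.91
   = 0.002 + 1.012 + 2.030 + 0.046
The largest term is for 2: 2.03.

2, 2.03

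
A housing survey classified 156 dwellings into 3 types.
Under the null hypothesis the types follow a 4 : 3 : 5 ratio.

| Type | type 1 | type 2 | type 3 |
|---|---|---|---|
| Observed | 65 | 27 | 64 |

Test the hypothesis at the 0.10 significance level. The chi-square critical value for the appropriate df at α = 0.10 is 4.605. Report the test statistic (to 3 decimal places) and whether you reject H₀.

Ratio total = 12. Expected counts: 156×4/12 = 52, 156×3/12 = 39, 156×5/12 = 65.
χ² = (65−52)²/52 + (27−39)²/39 + (64−65)²/65
   = 3.2500 + 3.6923 + 0.0154
Sum = 6.958
df = 2. Since 6.958 > 4.605, we reject H₀.

6.958; reject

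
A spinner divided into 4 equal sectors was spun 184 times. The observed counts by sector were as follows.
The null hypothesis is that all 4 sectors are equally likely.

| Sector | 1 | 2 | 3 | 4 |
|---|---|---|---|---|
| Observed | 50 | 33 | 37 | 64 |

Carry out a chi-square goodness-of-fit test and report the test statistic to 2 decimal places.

Expected count for each of the 4 categories: 184/4 = 46.
1: (50 − 46)²/46 = 16/46 = 0.348
2: (33 − 46)²/46 = 169/46 = 3.674
3: (37 − 46)²/46 = 81/46 = 1.761
4: (64 − 46)²/46 = 324/46 = 7.043
Sum = 12.83

12.83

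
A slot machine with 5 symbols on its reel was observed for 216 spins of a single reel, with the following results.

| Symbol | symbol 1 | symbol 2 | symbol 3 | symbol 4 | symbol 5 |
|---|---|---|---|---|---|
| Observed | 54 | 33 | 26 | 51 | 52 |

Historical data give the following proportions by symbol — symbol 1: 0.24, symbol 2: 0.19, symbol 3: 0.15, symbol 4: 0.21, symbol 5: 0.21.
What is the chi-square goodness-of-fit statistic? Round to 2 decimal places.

4.60

Expected counts E_i = n·p_i: 216×0.24 = 51.84, 216×0.19 = 41.04, 216×0.15 = 32.4, 216×0.21 = 45.36, 216×0.21 = 45.36.
χ² = (54−51.84)²/51.84 + (33−41.04)²/41.04 + (26−32.4)²/32.4 + (51−45.36)²/45.36 + (52−45.36)²/45.36
   = 0.090 + 1.575 + 1.264 + 0.701 + 0.972
Sum = 4.60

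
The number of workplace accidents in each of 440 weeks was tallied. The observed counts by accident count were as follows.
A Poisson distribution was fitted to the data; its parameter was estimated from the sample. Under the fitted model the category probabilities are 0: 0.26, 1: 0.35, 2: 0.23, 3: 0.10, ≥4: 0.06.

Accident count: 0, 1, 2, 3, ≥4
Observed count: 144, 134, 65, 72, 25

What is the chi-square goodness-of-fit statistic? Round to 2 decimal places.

41.10

Expected counts E_i = n·p_i: 440×0.26 = 114.4, 440×0.35 = 154, 440×0.23 = 101.2, 440×0.10 = 44, 440×0.06 = 26.4.
cat         O        E   (O−E)²/E
0         144    114.4      7.659
1         134      154      2.597
2          65    101.2     12.949
3          72       44     17.818
≥4         25     26.4      0.074
Sum = 41.10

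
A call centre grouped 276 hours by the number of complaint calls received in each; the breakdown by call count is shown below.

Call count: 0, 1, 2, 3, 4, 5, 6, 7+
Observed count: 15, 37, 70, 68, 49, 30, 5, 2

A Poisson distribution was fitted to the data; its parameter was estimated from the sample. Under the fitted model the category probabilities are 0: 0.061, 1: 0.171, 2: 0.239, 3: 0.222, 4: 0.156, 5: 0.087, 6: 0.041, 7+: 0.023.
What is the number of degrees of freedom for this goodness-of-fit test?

There are k = 8 categories and 1 parameter estimated from the data, so df = 8 − 1 − 1 = 6.

6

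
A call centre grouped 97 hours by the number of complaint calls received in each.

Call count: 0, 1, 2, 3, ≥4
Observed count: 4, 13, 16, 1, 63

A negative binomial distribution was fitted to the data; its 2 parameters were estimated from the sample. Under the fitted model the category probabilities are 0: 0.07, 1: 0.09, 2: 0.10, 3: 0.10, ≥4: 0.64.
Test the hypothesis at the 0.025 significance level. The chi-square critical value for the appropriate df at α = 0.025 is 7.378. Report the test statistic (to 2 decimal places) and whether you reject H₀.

Expected counts E_i = n·p_i: 97×0.07 = 6.79, 97×0.09 = 8.73, 97×0.10 = 9.7, 97×0.10 = 9.7, 97×0.64 = 62.08.
cat         O        E   (O−E)²/E
0           4     6.79      1.146
1          13     8.73      2.089
2          16      9.7      4.092
3           1      9.7      7.803
≥4         63    62.08      0.014
Sum = 15.14
df = 2. Since 15.14 > 7.378, we reject H₀.

15.14; reject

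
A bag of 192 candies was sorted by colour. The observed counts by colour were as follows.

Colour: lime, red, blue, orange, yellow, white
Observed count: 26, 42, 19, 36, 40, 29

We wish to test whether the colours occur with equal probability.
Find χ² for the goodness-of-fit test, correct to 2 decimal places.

Under H₀ each category has probability 1/6, so each expected count is 192/6 = 32.
χ² = (26−32)²/32 + (42−32)²/32 + (19−32)²/32 + (36−32)²/32 + (40−32)²/32 + (29−32)²/32
   = 1.125 + 3.125 + 5.281 + 0.500 + 2.000 + 0.281
Sum = 12.31

12.31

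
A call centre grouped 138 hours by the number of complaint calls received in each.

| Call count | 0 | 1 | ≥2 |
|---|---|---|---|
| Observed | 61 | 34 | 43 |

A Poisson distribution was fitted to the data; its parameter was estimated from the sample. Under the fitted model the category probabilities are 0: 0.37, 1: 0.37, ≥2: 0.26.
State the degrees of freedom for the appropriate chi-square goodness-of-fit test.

1

There are k = 3 categories and 1 parameter estimated from the data, so df = 3 − 1 − 1 = 1.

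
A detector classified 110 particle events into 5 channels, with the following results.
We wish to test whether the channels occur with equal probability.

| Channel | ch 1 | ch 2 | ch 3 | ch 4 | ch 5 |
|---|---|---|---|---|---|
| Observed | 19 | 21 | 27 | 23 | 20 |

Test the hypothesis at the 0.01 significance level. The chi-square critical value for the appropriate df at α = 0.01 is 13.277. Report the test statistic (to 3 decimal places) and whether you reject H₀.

1.818; do not reject

Expected count for each of the 5 categories: 110/5 = 22.
cat         O        E   (O−E)²/E
ch 1       19       22     0.4091
ch 2       21       22     0.0455
ch 3       27       22     1.1364
ch 4       23       22     0.0455
ch 5       20       22     0.1818
Sum = 1.818
df = 4. Since 1.818 < 13.277, we do not reject H₀.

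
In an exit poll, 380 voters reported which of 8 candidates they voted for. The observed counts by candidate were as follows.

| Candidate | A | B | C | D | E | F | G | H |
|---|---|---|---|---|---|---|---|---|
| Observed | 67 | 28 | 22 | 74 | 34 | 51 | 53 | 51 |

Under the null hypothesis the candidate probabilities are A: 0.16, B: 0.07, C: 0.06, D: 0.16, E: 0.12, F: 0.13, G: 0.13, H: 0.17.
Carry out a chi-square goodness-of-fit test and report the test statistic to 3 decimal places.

Expected counts E_i = n·p_i: 380×0.16 = 60.8, 380×0.07 = 26.6, 380×0.06 = 22.8, 380×0.16 = 60.8, 380×0.12 = 45.6, 380×0.13 = 49.4, 380×0.13 = 49.4, 380×0.17 = 64.6.
cat         O        E   (O−E)²/E
A          67     60.8     0.6322
B          28     26.6     0.0737
C          22     22.8     0.0281
D          74     60.8     2.8658
E          34     45.6     2.9509
F          51     49.4     0.0518
G          53     49.4     0.2623
H          51     64.6     2.8632
Sum = 9.728

9.728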